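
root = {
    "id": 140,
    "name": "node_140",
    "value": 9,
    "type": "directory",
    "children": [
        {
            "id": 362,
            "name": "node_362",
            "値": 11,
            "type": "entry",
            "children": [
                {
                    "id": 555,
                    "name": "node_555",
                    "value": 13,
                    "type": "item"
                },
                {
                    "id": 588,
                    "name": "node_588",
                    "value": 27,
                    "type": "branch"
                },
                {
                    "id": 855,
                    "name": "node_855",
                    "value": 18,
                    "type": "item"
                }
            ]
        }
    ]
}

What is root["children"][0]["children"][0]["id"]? 555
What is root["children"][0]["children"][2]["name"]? "node_855"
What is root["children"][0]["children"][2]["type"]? "item"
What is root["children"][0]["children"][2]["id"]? 855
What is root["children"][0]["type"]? "entry"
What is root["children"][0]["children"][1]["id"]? 588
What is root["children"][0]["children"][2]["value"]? 18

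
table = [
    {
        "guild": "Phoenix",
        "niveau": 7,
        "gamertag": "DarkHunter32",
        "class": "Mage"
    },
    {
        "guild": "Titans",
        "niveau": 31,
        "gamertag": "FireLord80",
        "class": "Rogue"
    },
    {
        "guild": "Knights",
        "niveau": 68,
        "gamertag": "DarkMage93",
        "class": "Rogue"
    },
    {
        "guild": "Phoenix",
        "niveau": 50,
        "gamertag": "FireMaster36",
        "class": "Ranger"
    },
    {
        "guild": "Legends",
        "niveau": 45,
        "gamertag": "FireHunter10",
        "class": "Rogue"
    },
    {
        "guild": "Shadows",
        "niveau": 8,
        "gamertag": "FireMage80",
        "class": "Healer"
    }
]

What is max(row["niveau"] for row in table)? 68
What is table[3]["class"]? "Ranger"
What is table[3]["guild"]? "Phoenix"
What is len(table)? 6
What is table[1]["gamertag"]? "FireLord80"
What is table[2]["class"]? "Rogue"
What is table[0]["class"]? "Mage"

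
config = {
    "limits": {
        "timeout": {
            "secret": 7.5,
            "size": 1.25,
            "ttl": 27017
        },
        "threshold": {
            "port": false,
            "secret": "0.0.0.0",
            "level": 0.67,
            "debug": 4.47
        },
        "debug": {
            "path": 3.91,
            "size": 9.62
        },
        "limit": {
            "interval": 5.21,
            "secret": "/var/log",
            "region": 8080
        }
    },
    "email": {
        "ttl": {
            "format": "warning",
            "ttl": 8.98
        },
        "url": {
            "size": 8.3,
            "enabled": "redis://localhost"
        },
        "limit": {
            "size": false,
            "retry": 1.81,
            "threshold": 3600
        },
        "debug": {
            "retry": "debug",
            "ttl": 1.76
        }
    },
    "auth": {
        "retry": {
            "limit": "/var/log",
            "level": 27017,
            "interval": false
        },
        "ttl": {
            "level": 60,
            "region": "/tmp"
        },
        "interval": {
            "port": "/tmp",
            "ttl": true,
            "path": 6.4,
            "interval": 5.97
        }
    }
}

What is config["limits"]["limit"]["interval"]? 5.21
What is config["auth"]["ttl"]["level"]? 60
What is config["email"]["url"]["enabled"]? "redis://localhost"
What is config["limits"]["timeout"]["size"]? 1.25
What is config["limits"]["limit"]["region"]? 8080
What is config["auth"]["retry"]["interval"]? False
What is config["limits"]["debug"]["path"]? 3.91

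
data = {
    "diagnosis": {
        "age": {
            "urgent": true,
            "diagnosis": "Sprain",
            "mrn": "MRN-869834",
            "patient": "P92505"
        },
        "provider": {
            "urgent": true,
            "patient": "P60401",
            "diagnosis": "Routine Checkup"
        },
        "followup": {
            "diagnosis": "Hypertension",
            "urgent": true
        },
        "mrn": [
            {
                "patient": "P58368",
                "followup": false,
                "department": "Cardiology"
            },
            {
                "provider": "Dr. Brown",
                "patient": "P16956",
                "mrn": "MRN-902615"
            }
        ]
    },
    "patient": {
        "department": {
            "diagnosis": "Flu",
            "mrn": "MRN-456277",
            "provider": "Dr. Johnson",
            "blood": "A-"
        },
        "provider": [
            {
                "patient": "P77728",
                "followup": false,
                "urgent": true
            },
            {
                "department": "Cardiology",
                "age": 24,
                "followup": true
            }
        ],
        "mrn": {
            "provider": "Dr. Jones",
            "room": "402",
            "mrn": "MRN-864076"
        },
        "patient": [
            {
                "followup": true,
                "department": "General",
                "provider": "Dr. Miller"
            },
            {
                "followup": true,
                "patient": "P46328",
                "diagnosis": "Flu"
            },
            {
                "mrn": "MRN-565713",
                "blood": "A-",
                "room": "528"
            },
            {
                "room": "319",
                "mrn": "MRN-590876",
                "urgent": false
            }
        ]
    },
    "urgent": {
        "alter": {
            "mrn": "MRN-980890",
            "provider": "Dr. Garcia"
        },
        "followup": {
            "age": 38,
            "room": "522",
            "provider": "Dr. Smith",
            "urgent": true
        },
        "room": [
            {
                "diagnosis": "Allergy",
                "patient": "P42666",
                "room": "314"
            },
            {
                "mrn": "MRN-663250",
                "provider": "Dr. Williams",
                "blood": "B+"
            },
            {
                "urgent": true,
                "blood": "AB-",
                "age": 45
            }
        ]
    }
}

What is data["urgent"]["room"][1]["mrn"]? "MRN-663250"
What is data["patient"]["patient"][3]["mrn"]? "MRN-590876"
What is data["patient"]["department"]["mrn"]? "MRN-456277"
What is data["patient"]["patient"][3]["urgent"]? False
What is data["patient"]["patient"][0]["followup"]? True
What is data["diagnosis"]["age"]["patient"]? "P92505"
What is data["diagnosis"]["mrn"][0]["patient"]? "P58368"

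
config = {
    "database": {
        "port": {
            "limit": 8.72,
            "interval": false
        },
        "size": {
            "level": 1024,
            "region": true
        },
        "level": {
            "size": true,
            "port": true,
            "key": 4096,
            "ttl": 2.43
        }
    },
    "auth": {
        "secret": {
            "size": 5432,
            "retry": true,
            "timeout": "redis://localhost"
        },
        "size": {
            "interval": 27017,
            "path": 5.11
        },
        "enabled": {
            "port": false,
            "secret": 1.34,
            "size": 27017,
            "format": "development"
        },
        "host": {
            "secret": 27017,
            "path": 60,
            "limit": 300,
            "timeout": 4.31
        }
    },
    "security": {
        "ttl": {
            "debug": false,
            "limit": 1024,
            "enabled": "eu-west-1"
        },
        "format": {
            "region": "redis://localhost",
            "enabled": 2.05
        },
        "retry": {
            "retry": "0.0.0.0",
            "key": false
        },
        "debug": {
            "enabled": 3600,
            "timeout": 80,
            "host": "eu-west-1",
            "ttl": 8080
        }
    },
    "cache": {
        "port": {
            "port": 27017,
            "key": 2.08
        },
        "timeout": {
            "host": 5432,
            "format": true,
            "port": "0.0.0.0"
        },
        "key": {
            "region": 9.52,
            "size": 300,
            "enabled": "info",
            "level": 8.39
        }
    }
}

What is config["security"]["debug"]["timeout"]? 80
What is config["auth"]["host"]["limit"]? 300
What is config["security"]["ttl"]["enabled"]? "eu-west-1"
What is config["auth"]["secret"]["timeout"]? "redis://localhost"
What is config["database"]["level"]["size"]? True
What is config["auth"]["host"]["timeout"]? 4.31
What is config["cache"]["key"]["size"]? 300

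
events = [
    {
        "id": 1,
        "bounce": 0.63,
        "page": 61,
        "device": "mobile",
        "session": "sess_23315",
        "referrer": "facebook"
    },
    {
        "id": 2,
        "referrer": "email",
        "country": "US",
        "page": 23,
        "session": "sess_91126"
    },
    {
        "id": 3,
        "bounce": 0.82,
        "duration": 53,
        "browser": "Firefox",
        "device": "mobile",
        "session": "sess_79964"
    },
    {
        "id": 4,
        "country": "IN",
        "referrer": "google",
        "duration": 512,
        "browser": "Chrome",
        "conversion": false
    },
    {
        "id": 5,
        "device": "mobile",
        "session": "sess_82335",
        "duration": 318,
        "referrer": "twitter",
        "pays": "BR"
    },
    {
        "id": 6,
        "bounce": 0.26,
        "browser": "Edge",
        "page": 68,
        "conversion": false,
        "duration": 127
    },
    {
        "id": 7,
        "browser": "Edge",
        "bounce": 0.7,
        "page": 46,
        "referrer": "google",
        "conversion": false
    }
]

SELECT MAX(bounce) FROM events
0.82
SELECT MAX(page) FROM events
68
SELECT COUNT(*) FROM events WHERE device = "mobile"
3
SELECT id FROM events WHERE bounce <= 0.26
[6]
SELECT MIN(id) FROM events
1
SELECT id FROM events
[1, 2, 3, 4, 5, 6, 7]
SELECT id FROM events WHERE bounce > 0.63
[3, 7]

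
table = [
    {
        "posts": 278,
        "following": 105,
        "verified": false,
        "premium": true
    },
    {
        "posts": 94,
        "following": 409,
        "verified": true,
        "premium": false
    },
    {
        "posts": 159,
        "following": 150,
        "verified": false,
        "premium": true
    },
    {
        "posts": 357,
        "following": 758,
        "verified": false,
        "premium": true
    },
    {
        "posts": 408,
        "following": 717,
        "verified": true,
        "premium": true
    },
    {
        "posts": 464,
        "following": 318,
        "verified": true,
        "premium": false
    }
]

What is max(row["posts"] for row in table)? 464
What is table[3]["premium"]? True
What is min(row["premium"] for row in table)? False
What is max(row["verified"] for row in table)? True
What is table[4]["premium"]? True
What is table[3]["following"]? 758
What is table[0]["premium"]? True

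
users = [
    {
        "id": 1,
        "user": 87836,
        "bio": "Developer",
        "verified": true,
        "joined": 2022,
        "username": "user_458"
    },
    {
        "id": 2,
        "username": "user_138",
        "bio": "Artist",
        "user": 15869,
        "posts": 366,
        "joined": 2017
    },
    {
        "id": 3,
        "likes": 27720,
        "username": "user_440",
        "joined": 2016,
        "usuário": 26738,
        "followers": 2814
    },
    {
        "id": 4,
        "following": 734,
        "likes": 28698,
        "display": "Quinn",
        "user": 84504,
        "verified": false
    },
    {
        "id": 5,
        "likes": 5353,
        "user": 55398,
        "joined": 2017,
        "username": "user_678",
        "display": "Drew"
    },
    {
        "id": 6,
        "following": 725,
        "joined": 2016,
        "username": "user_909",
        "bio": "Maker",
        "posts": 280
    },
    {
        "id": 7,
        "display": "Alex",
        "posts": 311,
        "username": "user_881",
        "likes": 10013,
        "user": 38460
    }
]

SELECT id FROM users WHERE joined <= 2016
[3, 6]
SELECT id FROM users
[1, 2, 3, 4, 5, 6, 7]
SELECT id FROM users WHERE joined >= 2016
[1, 2, 3, 5, 6]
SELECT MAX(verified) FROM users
True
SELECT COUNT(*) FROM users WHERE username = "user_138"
1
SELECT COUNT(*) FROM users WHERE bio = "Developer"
1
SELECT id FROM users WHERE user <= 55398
[2, 5, 7]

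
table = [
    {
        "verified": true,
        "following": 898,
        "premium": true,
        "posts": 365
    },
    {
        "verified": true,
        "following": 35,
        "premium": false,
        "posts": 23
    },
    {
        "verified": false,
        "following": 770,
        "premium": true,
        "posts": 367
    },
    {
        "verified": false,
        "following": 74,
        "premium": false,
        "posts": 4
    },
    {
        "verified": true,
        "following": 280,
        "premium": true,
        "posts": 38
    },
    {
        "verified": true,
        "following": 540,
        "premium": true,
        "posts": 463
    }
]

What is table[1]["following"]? 35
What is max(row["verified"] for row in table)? True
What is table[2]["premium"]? True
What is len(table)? 6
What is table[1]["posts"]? 23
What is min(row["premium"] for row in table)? False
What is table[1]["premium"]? False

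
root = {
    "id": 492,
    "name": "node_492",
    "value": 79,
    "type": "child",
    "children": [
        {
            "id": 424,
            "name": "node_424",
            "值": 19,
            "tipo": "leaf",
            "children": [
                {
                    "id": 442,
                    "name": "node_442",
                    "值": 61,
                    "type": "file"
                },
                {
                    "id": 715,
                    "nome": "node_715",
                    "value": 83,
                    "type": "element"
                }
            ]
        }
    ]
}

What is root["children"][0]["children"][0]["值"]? 61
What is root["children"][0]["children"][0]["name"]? "node_442"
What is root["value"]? 79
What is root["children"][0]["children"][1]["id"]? 715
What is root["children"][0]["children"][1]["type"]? "element"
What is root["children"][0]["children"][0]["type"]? "file"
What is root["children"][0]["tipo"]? "leaf"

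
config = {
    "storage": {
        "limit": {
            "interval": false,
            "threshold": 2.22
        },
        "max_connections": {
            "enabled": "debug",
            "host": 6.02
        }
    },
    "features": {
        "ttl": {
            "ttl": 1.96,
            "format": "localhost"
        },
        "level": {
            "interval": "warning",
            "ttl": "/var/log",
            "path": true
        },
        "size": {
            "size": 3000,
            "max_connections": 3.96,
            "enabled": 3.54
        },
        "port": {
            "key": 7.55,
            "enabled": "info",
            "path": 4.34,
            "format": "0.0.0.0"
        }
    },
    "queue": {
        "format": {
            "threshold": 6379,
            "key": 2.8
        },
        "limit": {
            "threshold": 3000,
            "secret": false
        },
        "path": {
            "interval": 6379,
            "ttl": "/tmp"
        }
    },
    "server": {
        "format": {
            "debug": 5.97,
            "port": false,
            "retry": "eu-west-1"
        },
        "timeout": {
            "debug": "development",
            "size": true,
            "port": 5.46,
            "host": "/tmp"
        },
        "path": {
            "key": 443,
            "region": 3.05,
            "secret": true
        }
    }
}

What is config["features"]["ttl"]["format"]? "localhost"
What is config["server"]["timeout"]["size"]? True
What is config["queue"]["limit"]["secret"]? False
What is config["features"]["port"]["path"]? 4.34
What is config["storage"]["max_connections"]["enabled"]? "debug"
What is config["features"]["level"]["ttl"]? "/var/log"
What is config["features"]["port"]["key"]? 7.55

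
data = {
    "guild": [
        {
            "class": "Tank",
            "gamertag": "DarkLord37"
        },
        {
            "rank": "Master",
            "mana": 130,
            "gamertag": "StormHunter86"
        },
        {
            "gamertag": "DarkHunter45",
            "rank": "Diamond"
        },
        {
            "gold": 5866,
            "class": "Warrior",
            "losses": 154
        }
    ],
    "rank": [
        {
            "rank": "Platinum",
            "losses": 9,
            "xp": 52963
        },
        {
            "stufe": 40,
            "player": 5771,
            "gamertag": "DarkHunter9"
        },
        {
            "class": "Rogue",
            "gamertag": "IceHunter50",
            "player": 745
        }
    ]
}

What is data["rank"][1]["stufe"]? 40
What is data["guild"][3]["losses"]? 154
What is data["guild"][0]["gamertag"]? "DarkLord37"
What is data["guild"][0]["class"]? "Tank"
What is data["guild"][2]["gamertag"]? "DarkHunter45"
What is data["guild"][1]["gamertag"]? "StormHunter86"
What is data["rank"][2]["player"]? 745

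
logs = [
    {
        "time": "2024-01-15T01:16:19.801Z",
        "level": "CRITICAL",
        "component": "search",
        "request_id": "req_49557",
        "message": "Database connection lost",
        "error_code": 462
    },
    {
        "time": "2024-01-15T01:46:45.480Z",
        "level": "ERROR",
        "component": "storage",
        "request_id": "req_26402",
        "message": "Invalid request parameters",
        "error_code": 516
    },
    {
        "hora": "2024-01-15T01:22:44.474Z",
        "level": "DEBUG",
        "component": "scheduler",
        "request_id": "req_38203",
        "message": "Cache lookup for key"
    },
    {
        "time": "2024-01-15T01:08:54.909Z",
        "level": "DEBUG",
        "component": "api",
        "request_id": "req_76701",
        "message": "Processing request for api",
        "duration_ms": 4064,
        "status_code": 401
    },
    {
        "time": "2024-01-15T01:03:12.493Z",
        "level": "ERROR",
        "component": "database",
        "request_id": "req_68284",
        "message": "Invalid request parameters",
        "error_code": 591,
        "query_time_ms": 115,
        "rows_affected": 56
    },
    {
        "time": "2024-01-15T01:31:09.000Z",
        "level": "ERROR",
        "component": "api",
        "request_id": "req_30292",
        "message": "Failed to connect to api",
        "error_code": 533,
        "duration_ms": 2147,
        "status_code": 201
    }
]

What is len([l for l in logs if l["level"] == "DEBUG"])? 2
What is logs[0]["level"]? "CRITICAL"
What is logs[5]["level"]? "ERROR"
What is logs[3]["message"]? "Processing request for api"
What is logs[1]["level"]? "ERROR"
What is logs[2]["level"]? "DEBUG"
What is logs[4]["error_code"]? 591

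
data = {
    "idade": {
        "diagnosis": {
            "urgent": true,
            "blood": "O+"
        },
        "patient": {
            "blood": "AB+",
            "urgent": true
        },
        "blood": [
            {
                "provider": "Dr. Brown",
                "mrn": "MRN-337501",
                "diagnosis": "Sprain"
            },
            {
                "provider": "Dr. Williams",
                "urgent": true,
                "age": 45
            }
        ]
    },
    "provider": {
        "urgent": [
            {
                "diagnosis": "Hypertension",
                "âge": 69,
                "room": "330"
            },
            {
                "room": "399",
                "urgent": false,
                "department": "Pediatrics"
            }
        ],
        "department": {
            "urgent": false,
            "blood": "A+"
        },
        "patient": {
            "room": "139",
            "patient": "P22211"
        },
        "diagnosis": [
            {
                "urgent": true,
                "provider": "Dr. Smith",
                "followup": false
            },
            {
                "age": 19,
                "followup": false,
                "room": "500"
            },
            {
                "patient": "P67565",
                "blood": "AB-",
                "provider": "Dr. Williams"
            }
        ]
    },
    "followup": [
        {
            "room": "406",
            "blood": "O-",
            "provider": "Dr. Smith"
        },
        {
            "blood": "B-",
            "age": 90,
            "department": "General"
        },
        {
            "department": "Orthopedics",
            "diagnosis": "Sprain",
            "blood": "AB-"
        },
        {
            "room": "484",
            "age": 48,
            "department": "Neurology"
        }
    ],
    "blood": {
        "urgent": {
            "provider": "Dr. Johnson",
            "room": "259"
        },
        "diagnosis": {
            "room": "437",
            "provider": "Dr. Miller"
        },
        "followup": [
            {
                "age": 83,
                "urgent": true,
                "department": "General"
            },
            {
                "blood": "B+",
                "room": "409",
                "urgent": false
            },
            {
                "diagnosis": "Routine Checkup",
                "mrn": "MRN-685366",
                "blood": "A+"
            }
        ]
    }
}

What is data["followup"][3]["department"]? "Neurology"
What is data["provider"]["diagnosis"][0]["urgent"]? True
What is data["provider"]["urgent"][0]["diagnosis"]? "Hypertension"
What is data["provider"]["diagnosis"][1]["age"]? 19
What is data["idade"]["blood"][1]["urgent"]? True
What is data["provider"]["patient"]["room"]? "139"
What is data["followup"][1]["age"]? 90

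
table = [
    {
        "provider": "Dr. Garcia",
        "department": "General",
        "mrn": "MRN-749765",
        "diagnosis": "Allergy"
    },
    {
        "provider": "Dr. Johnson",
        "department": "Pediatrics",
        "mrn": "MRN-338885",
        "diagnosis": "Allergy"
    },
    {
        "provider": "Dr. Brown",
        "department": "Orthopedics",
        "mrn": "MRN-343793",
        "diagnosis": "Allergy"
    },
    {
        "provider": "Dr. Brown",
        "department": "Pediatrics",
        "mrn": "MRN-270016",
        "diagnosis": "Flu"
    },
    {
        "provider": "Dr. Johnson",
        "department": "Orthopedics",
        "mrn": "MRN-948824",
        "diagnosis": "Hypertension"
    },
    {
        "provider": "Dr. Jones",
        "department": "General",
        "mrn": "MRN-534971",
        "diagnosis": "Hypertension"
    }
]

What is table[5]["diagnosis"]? "Hypertension"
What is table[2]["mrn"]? "MRN-343793"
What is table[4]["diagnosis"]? "Hypertension"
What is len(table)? 6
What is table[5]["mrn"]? "MRN-534971"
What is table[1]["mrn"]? "MRN-338885"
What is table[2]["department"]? "Orthopedics"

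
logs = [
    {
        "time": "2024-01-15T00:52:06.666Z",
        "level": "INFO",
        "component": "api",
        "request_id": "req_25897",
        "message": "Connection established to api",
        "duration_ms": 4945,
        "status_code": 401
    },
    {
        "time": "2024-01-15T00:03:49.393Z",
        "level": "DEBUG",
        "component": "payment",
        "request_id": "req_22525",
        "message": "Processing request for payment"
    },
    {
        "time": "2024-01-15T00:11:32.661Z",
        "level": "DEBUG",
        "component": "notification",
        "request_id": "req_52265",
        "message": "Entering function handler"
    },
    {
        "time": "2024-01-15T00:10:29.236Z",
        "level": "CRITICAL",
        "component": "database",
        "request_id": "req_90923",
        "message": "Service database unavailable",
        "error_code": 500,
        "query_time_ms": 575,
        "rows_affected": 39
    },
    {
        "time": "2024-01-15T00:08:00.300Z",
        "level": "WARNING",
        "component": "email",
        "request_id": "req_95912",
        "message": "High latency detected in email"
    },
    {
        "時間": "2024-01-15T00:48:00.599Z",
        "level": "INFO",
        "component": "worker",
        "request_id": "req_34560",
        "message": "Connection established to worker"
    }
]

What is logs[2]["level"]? "DEBUG"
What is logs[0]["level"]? "INFO"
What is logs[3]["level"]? "CRITICAL"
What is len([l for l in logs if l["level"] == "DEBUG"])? 2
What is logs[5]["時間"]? "2024-01-15T00:48:00.599Z"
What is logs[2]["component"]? "notification"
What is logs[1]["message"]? "Processing request for payment"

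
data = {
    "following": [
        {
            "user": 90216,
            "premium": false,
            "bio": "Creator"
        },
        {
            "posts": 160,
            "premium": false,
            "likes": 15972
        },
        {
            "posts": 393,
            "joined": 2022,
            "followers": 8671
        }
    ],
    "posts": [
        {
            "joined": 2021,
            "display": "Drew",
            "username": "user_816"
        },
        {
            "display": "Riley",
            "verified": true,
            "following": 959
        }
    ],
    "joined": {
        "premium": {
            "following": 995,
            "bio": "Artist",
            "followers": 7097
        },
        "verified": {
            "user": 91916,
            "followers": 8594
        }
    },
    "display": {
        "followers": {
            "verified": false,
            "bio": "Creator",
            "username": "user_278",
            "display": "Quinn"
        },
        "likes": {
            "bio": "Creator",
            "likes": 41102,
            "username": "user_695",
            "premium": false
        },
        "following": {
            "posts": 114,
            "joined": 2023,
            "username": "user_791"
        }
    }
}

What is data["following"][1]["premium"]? False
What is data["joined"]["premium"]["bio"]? "Artist"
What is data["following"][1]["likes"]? 15972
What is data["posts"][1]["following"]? 959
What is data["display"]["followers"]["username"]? "user_278"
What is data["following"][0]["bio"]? "Creator"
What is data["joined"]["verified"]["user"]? 91916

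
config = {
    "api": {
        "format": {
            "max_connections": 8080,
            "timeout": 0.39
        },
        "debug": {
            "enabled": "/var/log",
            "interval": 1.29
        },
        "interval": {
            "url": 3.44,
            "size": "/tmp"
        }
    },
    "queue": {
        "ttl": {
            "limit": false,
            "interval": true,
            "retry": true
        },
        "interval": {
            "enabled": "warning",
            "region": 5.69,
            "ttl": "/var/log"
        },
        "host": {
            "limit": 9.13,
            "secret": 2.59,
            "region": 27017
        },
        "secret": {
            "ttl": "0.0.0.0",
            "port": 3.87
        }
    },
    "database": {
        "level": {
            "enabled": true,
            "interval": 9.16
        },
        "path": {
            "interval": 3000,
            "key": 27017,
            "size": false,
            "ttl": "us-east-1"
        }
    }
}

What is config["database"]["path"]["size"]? False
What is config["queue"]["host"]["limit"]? 9.13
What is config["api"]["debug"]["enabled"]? "/var/log"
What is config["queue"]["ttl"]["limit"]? False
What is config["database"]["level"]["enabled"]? True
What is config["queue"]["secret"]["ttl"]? "0.0.0.0"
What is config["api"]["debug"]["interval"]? 1.29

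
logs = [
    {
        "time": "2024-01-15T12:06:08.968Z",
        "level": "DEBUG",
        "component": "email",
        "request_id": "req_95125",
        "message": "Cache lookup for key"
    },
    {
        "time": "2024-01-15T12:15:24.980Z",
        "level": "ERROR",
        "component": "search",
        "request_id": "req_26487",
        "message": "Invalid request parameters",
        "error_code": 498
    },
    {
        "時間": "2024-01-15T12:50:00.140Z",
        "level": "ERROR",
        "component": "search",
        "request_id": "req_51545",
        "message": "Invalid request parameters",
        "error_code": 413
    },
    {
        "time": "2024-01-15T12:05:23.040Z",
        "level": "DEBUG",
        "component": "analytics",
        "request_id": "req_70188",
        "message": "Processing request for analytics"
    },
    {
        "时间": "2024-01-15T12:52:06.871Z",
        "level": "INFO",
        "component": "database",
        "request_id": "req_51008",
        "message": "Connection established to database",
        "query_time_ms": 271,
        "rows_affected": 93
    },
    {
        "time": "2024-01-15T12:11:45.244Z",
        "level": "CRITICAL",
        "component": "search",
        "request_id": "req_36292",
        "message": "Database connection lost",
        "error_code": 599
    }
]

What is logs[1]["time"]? "2024-01-15T12:15:24.980Z"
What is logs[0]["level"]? "DEBUG"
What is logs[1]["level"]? "ERROR"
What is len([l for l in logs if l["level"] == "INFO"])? 1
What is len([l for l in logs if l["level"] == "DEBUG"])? 2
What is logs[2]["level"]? "ERROR"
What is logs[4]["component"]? "database"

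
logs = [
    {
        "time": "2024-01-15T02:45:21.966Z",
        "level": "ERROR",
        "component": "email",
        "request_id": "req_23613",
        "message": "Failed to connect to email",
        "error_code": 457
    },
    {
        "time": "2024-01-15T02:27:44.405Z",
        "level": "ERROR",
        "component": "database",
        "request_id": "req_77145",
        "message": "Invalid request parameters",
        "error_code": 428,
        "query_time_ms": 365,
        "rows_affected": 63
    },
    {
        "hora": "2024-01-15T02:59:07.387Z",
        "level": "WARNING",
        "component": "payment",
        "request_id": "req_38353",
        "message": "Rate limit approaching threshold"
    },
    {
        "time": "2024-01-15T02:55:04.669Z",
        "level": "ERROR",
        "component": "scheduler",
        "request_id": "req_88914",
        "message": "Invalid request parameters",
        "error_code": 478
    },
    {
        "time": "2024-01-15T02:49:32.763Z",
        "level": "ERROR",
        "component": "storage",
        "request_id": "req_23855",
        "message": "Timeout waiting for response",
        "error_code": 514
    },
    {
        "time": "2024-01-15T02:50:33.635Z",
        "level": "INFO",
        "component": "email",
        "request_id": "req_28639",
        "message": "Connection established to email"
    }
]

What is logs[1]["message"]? "Invalid request parameters"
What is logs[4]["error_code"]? 514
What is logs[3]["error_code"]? 478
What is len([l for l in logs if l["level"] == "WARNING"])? 1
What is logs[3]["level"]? "ERROR"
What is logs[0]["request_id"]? "req_23613"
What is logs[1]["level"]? "ERROR"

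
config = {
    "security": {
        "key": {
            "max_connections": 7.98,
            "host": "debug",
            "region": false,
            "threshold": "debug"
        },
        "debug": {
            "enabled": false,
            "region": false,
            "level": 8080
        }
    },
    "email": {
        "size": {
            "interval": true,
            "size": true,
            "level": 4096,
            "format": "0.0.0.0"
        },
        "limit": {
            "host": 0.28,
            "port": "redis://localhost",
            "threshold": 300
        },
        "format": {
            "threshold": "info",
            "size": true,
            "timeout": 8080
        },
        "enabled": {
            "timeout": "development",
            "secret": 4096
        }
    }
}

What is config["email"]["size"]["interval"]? True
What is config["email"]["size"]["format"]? "0.0.0.0"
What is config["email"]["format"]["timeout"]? 8080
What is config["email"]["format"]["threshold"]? "info"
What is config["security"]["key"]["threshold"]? "debug"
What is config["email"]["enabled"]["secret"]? 4096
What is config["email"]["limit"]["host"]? 0.28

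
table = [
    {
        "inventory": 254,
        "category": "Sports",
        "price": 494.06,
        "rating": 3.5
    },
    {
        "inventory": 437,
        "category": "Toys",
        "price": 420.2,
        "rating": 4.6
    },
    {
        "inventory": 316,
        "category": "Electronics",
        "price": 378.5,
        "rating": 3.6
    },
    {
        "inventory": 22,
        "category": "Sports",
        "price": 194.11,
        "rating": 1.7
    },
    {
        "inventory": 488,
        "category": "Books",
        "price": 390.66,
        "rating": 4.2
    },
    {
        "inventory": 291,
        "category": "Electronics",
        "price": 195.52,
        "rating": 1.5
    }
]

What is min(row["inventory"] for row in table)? 22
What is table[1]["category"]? "Toys"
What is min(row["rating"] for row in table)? 1.5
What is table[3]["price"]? 194.11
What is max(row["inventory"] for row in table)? 488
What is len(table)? 6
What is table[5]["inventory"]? 291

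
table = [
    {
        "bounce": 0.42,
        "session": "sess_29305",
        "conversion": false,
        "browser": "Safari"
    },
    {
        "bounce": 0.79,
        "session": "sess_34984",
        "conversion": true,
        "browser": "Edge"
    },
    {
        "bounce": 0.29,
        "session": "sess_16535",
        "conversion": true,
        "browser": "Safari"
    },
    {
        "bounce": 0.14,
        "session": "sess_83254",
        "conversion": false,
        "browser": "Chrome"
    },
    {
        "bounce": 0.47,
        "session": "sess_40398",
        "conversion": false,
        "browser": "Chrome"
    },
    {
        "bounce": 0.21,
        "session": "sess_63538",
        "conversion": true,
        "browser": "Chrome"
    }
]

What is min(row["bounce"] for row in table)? 0.14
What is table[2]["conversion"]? True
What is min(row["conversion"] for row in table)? False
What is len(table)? 6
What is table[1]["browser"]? "Edge"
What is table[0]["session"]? "sess_29305"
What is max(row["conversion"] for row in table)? True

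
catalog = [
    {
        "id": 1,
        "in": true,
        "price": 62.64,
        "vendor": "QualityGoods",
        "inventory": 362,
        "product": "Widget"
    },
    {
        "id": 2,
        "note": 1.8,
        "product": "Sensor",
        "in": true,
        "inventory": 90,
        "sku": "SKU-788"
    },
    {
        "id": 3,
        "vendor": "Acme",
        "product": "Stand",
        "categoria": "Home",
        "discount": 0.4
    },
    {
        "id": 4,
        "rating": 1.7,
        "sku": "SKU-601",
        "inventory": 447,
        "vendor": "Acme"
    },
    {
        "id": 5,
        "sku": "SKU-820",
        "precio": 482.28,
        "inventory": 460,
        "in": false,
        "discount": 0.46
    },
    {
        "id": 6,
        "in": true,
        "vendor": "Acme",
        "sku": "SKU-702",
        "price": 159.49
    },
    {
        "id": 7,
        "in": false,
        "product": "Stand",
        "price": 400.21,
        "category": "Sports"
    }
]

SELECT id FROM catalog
[1, 2, 3, 4, 5, 6, 7]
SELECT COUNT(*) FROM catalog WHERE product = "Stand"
2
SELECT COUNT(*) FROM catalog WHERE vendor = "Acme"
3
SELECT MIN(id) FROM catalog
1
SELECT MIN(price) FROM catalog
62.64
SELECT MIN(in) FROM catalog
False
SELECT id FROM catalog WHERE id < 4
[1, 2, 3]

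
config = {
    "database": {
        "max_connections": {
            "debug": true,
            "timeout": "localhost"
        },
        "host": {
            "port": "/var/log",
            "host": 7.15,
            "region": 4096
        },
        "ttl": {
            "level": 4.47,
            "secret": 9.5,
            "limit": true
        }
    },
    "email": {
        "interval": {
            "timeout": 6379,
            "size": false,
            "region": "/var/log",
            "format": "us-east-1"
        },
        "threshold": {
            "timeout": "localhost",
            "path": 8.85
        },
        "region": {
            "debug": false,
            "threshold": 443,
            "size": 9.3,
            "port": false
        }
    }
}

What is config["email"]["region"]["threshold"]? 443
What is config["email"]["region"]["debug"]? False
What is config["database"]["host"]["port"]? "/var/log"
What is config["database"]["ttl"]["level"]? 4.47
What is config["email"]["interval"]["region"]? "/var/log"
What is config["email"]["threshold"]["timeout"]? "localhost"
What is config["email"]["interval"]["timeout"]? 6379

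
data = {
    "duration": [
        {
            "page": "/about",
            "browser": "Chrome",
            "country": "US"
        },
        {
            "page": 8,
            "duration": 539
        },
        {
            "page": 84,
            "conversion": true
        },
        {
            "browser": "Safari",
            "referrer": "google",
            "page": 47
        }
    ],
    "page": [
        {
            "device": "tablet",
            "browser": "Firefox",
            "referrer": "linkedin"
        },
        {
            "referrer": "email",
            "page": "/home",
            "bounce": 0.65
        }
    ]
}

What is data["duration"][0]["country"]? "US"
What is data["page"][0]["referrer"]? "linkedin"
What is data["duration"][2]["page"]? 84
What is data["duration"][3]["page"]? 47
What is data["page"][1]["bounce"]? 0.65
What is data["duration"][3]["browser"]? "Safari"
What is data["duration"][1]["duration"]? 539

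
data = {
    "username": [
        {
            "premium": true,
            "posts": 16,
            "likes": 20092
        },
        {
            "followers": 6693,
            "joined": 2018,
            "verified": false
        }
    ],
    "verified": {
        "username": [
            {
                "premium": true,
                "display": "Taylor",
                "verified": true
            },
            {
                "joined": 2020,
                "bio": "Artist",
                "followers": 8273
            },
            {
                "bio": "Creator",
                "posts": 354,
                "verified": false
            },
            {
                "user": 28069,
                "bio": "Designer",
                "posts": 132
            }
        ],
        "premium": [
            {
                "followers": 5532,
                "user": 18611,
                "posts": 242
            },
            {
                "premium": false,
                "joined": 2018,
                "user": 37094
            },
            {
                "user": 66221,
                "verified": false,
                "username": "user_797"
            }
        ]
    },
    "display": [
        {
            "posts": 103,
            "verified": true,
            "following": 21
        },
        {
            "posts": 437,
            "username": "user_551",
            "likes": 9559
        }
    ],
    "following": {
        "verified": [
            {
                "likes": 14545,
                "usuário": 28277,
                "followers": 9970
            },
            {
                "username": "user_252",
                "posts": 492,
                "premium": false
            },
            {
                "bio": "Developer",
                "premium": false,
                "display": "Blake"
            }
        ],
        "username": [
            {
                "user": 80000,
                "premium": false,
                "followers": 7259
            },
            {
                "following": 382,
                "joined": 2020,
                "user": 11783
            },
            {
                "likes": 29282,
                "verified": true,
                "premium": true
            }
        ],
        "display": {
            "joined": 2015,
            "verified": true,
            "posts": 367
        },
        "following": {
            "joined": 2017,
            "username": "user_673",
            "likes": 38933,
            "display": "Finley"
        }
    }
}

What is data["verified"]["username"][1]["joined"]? 2020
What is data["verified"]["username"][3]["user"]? 28069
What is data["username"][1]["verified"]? False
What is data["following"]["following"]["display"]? "Finley"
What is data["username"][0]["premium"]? True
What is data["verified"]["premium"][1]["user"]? 37094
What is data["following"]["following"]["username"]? "user_673"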